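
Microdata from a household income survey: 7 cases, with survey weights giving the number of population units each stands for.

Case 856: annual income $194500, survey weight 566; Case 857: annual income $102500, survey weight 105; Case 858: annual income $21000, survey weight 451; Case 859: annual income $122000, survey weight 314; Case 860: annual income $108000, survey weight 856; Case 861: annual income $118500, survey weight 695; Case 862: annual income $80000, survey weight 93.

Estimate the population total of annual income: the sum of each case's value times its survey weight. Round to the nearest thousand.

350874000

Weighted total = 194500×566 + 102500×105 + 21000×451 + 122000×314 + 108000×856 + 118500×695 + 80000×93
  = 110087000 + 10762500 + 9471000 + 38308000 + 92448000 + 82357500 + 7440000 = 350874000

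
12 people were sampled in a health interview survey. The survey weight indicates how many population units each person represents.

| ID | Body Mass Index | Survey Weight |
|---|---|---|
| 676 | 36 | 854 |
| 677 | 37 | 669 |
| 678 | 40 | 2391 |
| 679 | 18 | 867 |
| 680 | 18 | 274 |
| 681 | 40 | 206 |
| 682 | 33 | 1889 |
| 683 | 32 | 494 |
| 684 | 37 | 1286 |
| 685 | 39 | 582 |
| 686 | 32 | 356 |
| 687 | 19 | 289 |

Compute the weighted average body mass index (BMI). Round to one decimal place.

34.0

Weighted sum = 345223
Sum of weights = 854 + 669 + 2391 + 867 + 274 + 206 + 1889 + 494 + 1286 + 582 + 356 + 289 = 10157
Weighted mean = 345223 / 10157 = 33.988678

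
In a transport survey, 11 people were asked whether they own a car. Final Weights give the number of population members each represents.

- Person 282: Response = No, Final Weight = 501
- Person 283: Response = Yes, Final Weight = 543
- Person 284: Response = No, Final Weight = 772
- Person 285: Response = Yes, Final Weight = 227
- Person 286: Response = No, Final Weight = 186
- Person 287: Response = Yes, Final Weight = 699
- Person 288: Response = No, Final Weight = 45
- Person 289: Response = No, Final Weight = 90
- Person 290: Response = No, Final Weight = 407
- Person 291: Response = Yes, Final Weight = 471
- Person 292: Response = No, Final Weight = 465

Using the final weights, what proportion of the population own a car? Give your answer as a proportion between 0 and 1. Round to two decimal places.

0.44

Sum of weights for 'Yes' = 543 + 227 + 699 + 471 = 1940
Total weight = 4406
Weighted proportion = 1940 / 4406 = 0.44030867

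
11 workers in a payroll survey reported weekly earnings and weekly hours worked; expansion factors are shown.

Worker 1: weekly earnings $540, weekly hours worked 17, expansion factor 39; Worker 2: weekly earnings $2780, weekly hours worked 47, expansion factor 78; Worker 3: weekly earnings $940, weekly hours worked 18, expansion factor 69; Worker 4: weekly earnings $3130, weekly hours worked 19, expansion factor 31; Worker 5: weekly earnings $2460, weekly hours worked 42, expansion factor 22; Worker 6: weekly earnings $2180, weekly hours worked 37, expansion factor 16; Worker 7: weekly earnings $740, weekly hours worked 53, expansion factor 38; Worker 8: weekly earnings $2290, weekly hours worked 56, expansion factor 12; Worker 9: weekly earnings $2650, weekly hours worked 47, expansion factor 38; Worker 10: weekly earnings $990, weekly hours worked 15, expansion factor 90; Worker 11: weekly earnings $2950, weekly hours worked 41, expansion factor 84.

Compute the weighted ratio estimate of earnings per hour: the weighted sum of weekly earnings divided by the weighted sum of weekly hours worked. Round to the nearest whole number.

Σ wᵢ·y = 540×39 + 2780×78 + 940×69 + 3130×31 + 2460×22 + 2180×16 + 740×38 + 2290×12 + 2650×38 + 990×90 + 2950×84
  = 981990
Σ wᵢ·x = 17×39 + 47×78 + 18×69 + 19×31 + 42×22 + 37×16 + 53×38 + 56×12 + 47×38 + 15×90 + 41×84
  = 16942
Ratio = 981990 / 16942 = 57.96187

58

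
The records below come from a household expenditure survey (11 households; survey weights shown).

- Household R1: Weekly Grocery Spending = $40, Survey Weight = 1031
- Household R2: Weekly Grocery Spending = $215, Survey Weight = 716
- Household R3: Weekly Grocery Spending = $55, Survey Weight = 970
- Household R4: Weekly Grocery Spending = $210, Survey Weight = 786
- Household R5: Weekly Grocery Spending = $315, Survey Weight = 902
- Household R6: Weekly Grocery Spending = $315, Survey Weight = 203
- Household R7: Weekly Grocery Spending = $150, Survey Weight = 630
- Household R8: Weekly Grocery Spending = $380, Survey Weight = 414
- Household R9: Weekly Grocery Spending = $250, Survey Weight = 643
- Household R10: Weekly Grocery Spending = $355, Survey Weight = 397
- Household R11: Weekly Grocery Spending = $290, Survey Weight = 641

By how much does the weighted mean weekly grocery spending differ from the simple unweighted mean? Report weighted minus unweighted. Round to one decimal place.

Unweighted sum = 2575
Unweighted mean = 2575 / 11 = 234.09091
Weighted sum = 40×1031 + 215×716 + 55×970 + 210×786 + 315×902 + 315×203 + 150×630 + 380×414 + 250×643 + 355×397 + 290×641
  = 41240 + 153940 + 53350 + 165060 + 284130 + 63945 + 94500 + 157320 + 160750 + 140935 + 185890 = 1501060
Sum of weights = 1031 + 716 + 970 + 786 + 902 + 203 + 630 + 414 + 643 + 397 + 641 = 7333
Weighted mean = 1501060 / 7333 = 204.6993
Difference (weighted minus unweighted) = -29.391605

-29.4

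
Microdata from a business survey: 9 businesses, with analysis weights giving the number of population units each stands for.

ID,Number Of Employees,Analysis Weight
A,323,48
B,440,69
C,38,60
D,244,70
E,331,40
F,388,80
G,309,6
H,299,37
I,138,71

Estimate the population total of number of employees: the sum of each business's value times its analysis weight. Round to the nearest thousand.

Weighted total = 323×48 + 440×69 + 38×60 + 244×70 + 331×40 + 388×80 + 309×6 + 299×37 + 138×71
  = 15504 + 30360 + 2280 + 17080 + 13240 + 31040 + 1854 + 11063 + 9798 = 132219

132000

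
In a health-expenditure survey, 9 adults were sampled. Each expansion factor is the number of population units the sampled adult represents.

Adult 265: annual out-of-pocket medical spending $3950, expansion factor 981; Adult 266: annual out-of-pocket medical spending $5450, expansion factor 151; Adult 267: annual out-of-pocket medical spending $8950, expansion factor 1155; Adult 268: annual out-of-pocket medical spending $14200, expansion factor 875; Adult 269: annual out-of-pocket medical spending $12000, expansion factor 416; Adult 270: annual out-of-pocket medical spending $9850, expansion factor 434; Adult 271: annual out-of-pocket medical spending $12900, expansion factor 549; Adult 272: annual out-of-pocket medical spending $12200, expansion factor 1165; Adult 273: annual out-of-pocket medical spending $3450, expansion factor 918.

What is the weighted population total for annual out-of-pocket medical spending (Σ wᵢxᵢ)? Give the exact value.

61189250

Weighted total = 3950×981 + 5450×151 + 8950×1155 + 14200×875 + 12000×416 + 9850×434 + 12900×549 + 12200×1165 + 3450×918
  = 3874950 + 822950 + 10337250 + 12425000 + 4992000 + 4274900 + 7082100 + 14213000 + 3167100 = 61189250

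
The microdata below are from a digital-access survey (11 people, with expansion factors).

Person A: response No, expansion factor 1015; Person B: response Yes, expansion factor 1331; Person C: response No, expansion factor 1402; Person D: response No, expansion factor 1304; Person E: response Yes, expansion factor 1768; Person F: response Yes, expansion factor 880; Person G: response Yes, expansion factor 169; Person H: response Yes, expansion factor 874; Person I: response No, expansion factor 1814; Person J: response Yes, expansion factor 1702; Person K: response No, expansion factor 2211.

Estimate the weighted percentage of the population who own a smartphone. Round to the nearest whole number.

46

Sum of weights for 'Yes' = 1331 + 1768 + 880 + 169 + 874 + 1702 = 6724
Total weight = 14470
Weighted proportion = 6724 / 14470 = 0.46468556 → 46.468556%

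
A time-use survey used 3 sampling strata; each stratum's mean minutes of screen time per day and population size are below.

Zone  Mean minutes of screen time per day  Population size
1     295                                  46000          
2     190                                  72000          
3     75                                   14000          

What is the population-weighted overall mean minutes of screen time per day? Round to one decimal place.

Σ Nₕ·x̄ₕ = 295×46000 + 190×72000 + 75×14000
  = 13570000 + 13680000 + 1050000 = 28300000
Σ Nₕ = 132000
Overall mean = 28300000 / 132000 = 214.39394

214.4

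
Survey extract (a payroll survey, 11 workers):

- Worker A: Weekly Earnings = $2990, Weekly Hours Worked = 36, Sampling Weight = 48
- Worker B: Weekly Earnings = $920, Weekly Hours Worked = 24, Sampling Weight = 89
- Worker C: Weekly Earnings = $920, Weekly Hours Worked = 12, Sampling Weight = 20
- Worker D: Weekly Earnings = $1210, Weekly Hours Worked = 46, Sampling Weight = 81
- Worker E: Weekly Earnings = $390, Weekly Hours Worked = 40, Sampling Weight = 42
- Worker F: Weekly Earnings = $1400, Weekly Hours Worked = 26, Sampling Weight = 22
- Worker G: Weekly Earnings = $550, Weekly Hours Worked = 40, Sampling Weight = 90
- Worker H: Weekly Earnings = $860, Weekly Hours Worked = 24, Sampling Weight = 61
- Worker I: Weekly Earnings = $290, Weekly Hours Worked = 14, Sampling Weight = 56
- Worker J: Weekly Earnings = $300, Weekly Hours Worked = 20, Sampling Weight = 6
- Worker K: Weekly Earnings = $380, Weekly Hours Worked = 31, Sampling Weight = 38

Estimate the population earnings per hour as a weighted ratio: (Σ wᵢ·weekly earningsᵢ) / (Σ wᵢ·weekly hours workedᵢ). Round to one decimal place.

Σ wᵢ·y = 2990×48 + 920×89 + 920×20 + 1210×81 + 390×42 + 1400×22 + 550×90 + 860×61 + 290×56 + 300×6 + 380×38
  = 523430
Σ wᵢ·x = 36×48 + 24×89 + 12×20 + 46×81 + 40×42 + 26×22 + 40×90 + 24×61 + 14×56 + 20×6 + 31×38
  = 1728 + 2136 + 240 + 3726 + 1680 + 572 + 3600 + 1464 + 784 + 120 + 1178 = 17228
Ratio = 523430 / 17228 = 30.382517

30.4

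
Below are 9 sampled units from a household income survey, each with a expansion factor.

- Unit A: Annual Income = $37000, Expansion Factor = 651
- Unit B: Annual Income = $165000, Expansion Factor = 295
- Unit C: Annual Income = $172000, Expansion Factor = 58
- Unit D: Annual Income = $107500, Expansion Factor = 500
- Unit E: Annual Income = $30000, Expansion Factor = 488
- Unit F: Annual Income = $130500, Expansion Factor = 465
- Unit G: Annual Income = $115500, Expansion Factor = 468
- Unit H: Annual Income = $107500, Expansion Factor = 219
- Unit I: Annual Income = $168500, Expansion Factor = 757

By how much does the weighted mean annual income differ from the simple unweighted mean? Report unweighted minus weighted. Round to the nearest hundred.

7900

Unweighted sum = 37000 + 165000 + 172000 + 107500 + 30000 + 130500 + 115500 + 107500 + 168500 = 1033500
Unweighted mean = 1033500 / 9 = 114833.33
Weighted sum = 37000×651 + 165000×295 + 172000×58 + 107500×500 + 30000×488 + 130500×465 + 115500×468 + 107500×219 + 168500×757
  = 24087000 + 48675000 + 9976000 + 53750000 + 14640000 + 60682500 + 54054000 + 23542500 + 127554500 = 416961500
Sum of weights = 651 + 295 + 58 + 500 + 488 + 465 + 468 + 219 + 757 = 3901
Weighted mean = 416961500 / 3901 = 106885.8
Difference (unweighted minus weighted) = 7947.5348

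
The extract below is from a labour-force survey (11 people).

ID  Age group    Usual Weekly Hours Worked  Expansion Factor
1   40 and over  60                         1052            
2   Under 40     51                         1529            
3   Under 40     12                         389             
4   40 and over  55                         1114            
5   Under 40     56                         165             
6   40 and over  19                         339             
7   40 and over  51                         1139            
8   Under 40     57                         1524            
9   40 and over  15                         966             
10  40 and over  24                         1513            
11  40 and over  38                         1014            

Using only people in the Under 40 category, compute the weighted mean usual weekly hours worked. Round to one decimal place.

49.6

Under 40 rows: 2, 3, 5, 8
Weighted sum = 178755
Sum of weights = 1529 + 389 + 165 + 1524 = 3607
Weighted mean = 178755 / 3607 = 49.557804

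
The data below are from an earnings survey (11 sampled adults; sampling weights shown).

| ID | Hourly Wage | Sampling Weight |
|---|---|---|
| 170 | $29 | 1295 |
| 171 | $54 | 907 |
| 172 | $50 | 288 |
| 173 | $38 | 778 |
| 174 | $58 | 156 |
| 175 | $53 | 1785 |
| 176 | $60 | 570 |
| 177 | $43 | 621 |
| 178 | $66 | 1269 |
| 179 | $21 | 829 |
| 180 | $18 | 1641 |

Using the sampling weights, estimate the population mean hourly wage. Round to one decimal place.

42.0

Weighted sum = 29×1295 + 54×907 + 50×288 + 38×778 + 58×156 + 53×1785 + 60×570 + 43×621 + 66×1269 + 21×829 + 18×1641
  = 37555 + 48978 + 14400 + 29564 + 9048 + 94605 + 34200 + 26703 + 83754 + 17409 + 29538 = 425754
Sum of weights = 1295 + 907 + 288 + 778 + 156 + 1785 + 570 + 621 + 1269 + 829 + 1641 = 10139
Weighted mean = 425754 / 10139 = 41.991715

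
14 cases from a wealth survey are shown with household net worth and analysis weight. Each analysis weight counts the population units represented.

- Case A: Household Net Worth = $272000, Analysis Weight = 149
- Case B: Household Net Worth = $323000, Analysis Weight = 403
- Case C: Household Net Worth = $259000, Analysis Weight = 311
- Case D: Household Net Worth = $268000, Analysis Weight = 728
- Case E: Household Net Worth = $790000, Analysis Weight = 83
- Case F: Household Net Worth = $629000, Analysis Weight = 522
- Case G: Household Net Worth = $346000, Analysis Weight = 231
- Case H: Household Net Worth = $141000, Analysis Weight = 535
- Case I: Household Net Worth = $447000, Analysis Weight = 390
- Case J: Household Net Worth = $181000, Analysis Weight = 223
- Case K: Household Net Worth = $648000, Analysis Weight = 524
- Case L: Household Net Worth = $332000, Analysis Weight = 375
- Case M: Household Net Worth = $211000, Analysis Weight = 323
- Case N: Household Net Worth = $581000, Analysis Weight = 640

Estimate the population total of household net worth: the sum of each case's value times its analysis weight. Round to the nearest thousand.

Weighted total = 2114357000

2114357000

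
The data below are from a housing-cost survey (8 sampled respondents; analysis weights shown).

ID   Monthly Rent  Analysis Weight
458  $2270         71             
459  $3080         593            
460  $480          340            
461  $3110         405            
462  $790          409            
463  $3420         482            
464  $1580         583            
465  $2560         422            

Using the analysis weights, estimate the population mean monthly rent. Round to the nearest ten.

Weighted sum = 2270×71 + 3080×593 + 480×340 + 3110×405 + 790×409 + 3420×482 + 1580×583 + 2560×422
  = 161170 + 1826440 + 163200 + 1259550 + 323110 + 1648440 + 921140 + 1080320 = 7383370
Sum of weights = 71 + 593 + 340 + 405 + 409 + 482 + 583 + 422 = 3305
Weighted mean = 7383370 / 3305 = 2234

2230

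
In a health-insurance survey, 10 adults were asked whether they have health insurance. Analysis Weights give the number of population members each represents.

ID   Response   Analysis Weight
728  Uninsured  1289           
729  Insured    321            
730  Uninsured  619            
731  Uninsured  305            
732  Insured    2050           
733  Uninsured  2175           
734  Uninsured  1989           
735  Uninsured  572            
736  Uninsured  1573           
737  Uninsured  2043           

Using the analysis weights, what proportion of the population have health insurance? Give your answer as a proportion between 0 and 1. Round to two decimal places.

0.18

Sum of weights for 'Insured' = 321 + 2050 = 2371
Total weight = 1289 + 321 + 619 + 305 + 2050 + 2175 + 1989 + 572 + 1573 + 2043 = 12936
Weighted proportion = 2371 / 12936 = 0.18328695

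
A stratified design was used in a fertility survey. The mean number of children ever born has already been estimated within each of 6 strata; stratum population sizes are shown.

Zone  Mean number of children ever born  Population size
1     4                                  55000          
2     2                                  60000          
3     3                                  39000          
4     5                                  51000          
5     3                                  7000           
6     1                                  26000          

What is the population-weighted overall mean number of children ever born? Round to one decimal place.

3.2

Σ Nₕ·x̄ₕ = 759000
Σ Nₕ = 55000 + 60000 + 39000 + 51000 + 7000 + 26000 = 238000
Overall mean = 759000 / 238000 = 3.1890756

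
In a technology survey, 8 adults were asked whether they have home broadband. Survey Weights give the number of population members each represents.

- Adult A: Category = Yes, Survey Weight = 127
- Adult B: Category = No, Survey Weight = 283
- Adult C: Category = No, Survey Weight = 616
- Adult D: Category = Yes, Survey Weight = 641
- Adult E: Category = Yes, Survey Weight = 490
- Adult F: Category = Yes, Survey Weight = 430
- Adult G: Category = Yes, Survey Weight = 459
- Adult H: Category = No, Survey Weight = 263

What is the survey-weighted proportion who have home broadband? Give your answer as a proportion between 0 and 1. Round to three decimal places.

0.649

Sum of weights for 'Yes' = 127 + 641 + 490 + 430 + 459 = 2147
Total weight = 3309
Weighted proportion = 2147 / 3309 = 0.64883651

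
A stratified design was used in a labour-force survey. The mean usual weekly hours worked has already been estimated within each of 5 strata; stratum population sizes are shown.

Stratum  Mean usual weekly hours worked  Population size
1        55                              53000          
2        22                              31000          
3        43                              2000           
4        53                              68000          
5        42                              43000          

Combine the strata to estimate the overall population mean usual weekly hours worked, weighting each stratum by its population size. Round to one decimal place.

46.2

Σ Nₕ·x̄ₕ = 55×53000 + 22×31000 + 43×2000 + 53×68000 + 42×43000
  = 2915000 + 682000 + 86000 + 3604000 + 1806000 = 9093000
Σ Nₕ = 53000 + 31000 + 2000 + 68000 + 43000 = 197000
Overall mean = 9093000 / 197000 = 46.15736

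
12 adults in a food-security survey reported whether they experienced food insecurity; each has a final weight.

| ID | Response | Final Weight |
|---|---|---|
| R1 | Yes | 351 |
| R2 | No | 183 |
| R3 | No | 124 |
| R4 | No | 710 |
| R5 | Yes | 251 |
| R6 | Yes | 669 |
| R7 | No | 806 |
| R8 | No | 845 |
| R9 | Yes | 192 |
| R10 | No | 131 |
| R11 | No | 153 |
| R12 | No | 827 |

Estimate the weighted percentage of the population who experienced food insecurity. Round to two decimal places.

Sum of weights for 'Yes' = 351 + 251 + 669 + 192 = 1463
Total weight = 351 + 183 + 124 + 710 + 251 + 669 + 806 + 845 + 192 + 131 + 153 + 827 = 5242
Weighted proportion = 1463 / 5242 = 0.27909195 → 27.909195%

27.91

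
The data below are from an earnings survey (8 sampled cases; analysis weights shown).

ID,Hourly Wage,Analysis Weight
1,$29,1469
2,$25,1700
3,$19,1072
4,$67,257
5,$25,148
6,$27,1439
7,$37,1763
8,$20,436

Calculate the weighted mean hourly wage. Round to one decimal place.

28.9

Weighted sum = 29×1469 + 25×1700 + 19×1072 + 67×257 + 25×148 + 27×1439 + 37×1763 + 20×436
  = 42601 + 42500 + 20368 + 17219 + 3700 + 38853 + 65231 + 8720 = 239192
Sum of weights = 1469 + 1700 + 1072 + 257 + 148 + 1439 + 1763 + 436 = 8284
Weighted mean = 239192 / 8284 = 28.873974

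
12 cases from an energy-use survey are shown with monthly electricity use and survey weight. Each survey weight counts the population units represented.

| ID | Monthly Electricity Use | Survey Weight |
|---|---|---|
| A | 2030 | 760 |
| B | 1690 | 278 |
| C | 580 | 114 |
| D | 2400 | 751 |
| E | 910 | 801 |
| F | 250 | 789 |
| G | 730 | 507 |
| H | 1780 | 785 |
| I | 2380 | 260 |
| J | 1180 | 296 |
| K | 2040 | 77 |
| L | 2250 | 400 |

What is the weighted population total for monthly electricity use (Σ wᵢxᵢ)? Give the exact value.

8599870

Weighted total = 2030×760 + 1690×278 + 580×114 + 2400×751 + 910×801 + 250×789 + 730×507 + 1780×785 + 2380×260 + 1180×296 + 2040×77 + 2250×400
  = 1542800 + 469820 + 66120 + 1802400 + 728910 + 197250 + 370110 + 1397300 + 618800 + 349280 + 157080 + 900000 = 8599870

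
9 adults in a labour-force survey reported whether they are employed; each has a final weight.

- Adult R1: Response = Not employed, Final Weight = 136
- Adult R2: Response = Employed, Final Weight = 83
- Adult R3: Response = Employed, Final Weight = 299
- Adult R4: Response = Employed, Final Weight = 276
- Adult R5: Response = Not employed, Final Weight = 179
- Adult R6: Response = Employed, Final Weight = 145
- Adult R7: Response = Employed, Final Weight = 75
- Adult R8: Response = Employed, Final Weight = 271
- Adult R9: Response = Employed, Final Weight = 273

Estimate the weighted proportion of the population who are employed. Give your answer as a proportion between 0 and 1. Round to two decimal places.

Sum of weights for 'Employed' = 83 + 299 + 276 + 145 + 75 + 271 + 273 = 1422
Total weight = 136 + 83 + 299 + 276 + 179 + 145 + 75 + 271 + 273 = 1737
Weighted proportion = 1422 / 1737 = 0.81865285

0.82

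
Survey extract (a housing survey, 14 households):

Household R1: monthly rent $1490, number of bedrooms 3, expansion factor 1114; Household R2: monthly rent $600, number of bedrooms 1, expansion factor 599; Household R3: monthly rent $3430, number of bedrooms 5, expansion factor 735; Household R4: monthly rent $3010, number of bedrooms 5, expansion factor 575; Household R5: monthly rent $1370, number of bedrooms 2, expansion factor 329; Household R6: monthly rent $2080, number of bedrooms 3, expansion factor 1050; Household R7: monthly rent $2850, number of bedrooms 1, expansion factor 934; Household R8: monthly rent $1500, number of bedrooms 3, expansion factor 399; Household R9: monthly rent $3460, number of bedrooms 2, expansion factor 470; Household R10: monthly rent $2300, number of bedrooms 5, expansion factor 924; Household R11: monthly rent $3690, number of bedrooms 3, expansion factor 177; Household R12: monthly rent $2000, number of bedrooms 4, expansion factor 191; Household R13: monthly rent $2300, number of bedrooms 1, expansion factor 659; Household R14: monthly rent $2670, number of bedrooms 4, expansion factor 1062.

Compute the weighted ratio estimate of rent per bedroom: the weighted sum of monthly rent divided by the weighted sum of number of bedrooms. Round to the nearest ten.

760

Σ wᵢ·y = 21303960
Σ wᵢ·x = 28192
Ratio = 21303960 / 28192 = 755.67395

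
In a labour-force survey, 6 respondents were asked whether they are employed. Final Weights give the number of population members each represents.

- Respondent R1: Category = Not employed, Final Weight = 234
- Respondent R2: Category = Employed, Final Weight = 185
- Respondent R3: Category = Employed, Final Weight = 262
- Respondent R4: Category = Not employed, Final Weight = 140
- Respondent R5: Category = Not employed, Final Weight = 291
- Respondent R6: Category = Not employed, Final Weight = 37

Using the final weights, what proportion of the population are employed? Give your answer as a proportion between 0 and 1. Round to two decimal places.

0.39

Sum of weights for 'Employed' = 185 + 262 = 447
Total weight = 1149
Weighted proportion = 447 / 1149 = 0.38903394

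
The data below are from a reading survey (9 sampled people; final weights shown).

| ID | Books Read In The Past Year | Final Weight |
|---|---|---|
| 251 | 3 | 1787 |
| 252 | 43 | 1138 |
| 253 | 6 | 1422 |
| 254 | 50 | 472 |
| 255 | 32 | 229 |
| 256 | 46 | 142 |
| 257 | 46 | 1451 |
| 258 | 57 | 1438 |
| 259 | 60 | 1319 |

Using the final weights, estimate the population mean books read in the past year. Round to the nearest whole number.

35

Weighted sum = 3×1787 + 43×1138 + 6×1422 + 50×472 + 32×229 + 46×142 + 46×1451 + 57×1438 + 60×1319
  = 5361 + 48934 + 8532 + 23600 + 7328 + 6532 + 66746 + 81966 + 79140 = 328139
Sum of weights = 1787 + 1138 + 1422 + 472 + 229 + 142 + 1451 + 1438 + 1319 = 9398
Weighted mean = 328139 / 9398 = 34.915833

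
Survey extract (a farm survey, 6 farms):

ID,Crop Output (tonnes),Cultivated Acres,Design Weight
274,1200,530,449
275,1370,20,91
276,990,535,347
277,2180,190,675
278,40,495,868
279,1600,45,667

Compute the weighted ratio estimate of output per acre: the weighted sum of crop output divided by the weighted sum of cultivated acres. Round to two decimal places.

3.53

Σ wᵢ·y = 1200×449 + 1370×91 + 990×347 + 2180×675 + 40×868 + 1600×667
  = 538800 + 124670 + 343530 + 1471500 + 34720 + 1067200 = 3580420
Σ wᵢ·x = 530×449 + 20×91 + 535×347 + 190×675 + 495×868 + 45×667
  = 237970 + 1820 + 185645 + 128250 + 429660 + 30015 = 1013360
Ratio = 3580420 / 1013360 = 3.5332162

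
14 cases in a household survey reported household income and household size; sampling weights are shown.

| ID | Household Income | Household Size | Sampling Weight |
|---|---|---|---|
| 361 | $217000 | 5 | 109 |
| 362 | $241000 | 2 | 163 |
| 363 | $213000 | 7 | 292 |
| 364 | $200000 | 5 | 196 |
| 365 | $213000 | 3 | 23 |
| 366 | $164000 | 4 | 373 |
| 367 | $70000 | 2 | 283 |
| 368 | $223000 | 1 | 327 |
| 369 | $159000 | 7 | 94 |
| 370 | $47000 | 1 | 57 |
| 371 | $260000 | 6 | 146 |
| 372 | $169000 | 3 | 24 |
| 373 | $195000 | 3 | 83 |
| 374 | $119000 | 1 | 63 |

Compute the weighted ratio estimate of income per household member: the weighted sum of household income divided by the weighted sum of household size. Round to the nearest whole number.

48830

Σ wᵢ·y = 406457000
Σ wᵢ·x = 8324
Ratio = 406457000 / 8324 = 48829.529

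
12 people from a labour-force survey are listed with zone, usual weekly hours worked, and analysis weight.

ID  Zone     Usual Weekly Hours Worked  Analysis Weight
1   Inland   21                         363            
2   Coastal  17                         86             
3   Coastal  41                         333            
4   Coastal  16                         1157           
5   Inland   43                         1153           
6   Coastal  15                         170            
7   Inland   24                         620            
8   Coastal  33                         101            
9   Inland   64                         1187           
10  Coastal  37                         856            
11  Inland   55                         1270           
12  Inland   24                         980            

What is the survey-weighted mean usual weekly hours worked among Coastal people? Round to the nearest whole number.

Coastal rows: 2, 3, 4, 6, 8, 10
Weighted sum = 17×86 + 41×333 + 16×1157 + 15×170 + 33×101 + 37×856
  = 1462 + 13653 + 18512 + 2550 + 3333 + 31672 = 71182
Sum of weights = 86 + 333 + 1157 + 170 + 101 + 856 = 2703
Weighted mean = 71182 / 2703 = 26.334443

26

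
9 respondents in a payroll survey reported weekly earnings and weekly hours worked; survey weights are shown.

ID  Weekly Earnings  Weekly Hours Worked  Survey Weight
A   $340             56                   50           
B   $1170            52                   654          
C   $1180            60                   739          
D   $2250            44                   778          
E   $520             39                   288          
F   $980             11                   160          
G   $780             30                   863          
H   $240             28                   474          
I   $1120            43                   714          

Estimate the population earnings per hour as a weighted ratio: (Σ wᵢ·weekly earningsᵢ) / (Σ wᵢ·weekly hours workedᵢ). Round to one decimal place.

Σ wᵢ·y = 340×50 + 1170×654 + 1180×739 + 2250×778 + 520×288 + 980×160 + 780×863 + 240×474 + 1120×714
  = 17000 + 765180 + 872020 + 1750500 + 149760 + 156800 + 673140 + 113760 + 799680 = 5297840
Σ wᵢ·x = 56×50 + 52×654 + 60×739 + 44×778 + 39×288 + 11×160 + 30×863 + 28×474 + 43×714
  = 2800 + 34008 + 44340 + 34232 + 11232 + 1760 + 25890 + 13272 + 30702 = 198236
Ratio = 5297840 / 198236 = 26.724914

26.7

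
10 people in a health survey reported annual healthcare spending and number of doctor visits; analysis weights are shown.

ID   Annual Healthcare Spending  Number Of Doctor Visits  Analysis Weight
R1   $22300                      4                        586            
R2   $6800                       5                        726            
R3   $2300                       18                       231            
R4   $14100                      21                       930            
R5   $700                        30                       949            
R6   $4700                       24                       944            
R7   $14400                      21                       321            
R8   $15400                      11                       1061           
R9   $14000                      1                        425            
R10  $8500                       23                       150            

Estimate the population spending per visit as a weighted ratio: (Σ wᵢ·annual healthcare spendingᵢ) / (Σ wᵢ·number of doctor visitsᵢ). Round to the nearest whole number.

Σ wᵢ·y = 22300×586 + 6800×726 + 2300×231 + 14100×930 + 700×949 + 4700×944 + 14400×321 + 15400×1061 + 14000×425 + 8500×150
  = 13067800 + 4936800 + 531300 + 13113000 + 664300 + 4436800 + 4622400 + 16339400 + 5950000 + 1275000 = 64936800
Σ wᵢ·x = 4×586 + 5×726 + 18×231 + 21×930 + 30×949 + 24×944 + 21×321 + 11×1061 + 1×425 + 23×150
  = 2344 + 3630 + 4158 + 19530 + 28470 + 22656 + 6741 + 11671 + 425 + 3450 = 103075
Ratio = 64936800 / 103075 = 629.99563

630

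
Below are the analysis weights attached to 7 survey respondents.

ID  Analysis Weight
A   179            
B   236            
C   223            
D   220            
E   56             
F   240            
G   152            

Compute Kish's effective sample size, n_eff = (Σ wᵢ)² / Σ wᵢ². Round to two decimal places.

Σ wᵢ = 179 + 236 + 223 + 220 + 56 + 240 + 152 = 1306
Σ wᵢ² = 32041 + 55696 + 49729 + 48400 + 3136 + 57600 + 23104 = 269706
n_eff = 1306² / 269706 = 1705636 / 269706 = 6.3240566

6.32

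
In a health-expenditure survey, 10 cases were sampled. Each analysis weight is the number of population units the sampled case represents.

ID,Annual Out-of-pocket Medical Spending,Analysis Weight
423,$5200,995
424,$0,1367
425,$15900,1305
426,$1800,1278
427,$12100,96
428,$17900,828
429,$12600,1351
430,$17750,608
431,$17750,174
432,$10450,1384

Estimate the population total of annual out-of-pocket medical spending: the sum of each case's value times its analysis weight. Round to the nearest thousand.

89573000

Weighted total = 89572600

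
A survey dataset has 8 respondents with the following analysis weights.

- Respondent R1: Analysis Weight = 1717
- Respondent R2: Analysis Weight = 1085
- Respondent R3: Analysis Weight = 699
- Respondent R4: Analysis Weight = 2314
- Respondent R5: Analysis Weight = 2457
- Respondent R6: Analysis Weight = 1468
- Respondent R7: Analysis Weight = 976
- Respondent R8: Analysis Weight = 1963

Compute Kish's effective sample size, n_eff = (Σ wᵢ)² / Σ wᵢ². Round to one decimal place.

7.0

Σ wᵢ = 1717 + 1085 + 699 + 2314 + 2457 + 1468 + 976 + 1963 = 12679
Σ wᵢ² = 2948089 + 1177225 + 488601 + 5354596 + 6036849 + 2155024 + 952576 + 3853369 = 22966329
n_eff = 12679² / 22966329 = 160757041 / 22966329 = 6.9996838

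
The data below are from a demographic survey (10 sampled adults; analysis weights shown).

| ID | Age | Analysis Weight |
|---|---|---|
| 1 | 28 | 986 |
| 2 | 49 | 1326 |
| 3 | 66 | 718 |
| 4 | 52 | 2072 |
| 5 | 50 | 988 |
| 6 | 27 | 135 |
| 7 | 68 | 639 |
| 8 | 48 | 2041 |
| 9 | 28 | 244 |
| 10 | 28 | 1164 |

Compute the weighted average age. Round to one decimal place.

46.7

Weighted sum = 28×986 + 49×1326 + 66×718 + 52×2072 + 50×988 + 27×135 + 68×639 + 48×2041 + 28×244 + 28×1164
  = 27608 + 64974 + 47388 + 107744 + 49400 + 3645 + 43452 + 97968 + 6832 + 32592 = 481603
Sum of weights = 986 + 1326 + 718 + 2072 + 988 + 135 + 639 + 2041 + 244 + 1164 = 10313
Weighted mean = 481603 / 10313 = 46.698633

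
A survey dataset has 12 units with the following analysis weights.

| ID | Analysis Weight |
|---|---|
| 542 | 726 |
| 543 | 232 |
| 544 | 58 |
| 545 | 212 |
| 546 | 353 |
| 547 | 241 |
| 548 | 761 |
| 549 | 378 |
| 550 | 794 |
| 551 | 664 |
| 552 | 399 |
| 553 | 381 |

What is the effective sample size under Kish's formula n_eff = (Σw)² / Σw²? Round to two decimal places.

9.29

Σ wᵢ = 726 + 232 + 58 + 212 + 353 + 241 + 761 + 378 + 794 + 664 + 399 + 381 = 5199
Σ wᵢ² = 2909597
n_eff = 5199² / 2909597 = 27029601 / 2909597 = 9.2898092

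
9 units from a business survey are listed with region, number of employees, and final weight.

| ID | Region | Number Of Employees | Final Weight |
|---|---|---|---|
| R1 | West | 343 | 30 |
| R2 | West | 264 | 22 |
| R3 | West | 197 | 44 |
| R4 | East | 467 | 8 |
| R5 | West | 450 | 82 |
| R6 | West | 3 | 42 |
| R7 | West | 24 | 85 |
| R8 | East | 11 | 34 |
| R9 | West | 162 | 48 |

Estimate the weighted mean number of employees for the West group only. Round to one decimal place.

202.9

West rows: R1, R2, R3, R5, R6, R7, R9
Weighted sum = 343×30 + 264×22 + 197×44 + 450×82 + 3×42 + 24×85 + 162×48
  = 10290 + 5808 + 8668 + 36900 + 126 + 2040 + 7776 = 71608
Sum of weights = 30 + 22 + 44 + 82 + 42 + 85 + 48 = 353
Weighted mean = 71608 / 353 = 202.85552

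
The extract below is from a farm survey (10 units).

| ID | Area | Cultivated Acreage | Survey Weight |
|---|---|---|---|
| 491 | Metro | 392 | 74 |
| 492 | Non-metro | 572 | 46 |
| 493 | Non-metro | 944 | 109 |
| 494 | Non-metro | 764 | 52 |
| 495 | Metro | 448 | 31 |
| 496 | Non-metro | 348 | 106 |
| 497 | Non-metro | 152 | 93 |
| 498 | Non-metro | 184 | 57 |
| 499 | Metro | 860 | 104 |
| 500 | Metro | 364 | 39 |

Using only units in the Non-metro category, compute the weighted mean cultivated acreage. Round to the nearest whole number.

498

Non-metro rows: 492, 493, 494, 496, 497, 498
Weighted sum = 572×46 + 944×109 + 764×52 + 348×106 + 152×93 + 184×57
  = 230448
Sum of weights = 46 + 109 + 52 + 106 + 93 + 57 = 463
Weighted mean = 230448 / 463 = 497.72786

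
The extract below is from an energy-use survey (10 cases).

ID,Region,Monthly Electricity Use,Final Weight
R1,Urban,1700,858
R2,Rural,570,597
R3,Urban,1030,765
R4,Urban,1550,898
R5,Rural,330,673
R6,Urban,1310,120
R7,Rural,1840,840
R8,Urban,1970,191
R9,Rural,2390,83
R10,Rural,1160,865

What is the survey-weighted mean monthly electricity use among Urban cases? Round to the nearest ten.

Urban rows: R1, R3, R4, R6, R8
Weighted sum = 1700×858 + 1030×765 + 1550×898 + 1310×120 + 1970×191
  = 4171920
Sum of weights = 858 + 765 + 898 + 120 + 191 = 2832
Weighted mean = 4171920 / 2832 = 1473.1356

1470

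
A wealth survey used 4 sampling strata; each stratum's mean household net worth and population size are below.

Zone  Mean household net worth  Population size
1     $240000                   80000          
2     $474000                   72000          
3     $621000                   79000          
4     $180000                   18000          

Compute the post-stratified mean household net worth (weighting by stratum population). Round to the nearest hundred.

Σ Nₕ·x̄ₕ = 240000×80000 + 474000×72000 + 621000×79000 + 180000×18000
  = 19200000000 + 34128000000 + 49059000000 + 3240000000 = 105627000000
Σ Nₕ = 80000 + 72000 + 79000 + 18000 = 249000
Overall mean = 105627000000 / 249000 = 424204.82

424200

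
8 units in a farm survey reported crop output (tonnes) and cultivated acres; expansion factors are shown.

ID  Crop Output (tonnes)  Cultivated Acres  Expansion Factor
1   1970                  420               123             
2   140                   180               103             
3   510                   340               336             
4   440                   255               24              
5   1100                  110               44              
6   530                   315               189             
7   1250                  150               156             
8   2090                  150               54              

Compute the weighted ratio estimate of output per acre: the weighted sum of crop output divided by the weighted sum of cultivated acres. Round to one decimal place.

3.1

Σ wᵢ·y = 1970×123 + 140×103 + 510×336 + 440×24 + 1100×44 + 530×189 + 1250×156 + 2090×54
  = 242310 + 14420 + 171360 + 10560 + 48400 + 100170 + 195000 + 112860 = 895080
Σ wᵢ·x = 420×123 + 180×103 + 340×336 + 255×24 + 110×44 + 315×189 + 150×156 + 150×54
  = 51660 + 18540 + 114240 + 6120 + 4840 + 59535 + 23400 + 8100 = 286435
Ratio = 895080 / 286435 = 3.1248974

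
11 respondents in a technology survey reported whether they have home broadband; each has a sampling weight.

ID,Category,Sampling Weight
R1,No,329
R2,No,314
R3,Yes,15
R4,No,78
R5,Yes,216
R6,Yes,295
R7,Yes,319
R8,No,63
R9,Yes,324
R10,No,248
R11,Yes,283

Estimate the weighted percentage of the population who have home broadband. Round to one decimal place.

Sum of weights for 'Yes' = 15 + 216 + 295 + 319 + 324 + 283 = 1452
Total weight = 329 + 314 + 15 + 78 + 216 + 295 + 319 + 63 + 324 + 248 + 283 = 2484
Weighted proportion = 1452 / 2484 = 0.58454106 → 58.454106%

58.5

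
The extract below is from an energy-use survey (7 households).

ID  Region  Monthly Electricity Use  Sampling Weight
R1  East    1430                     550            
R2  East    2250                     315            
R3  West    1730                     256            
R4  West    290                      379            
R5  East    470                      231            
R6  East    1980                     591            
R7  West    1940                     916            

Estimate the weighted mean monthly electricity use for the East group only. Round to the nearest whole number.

1644

East rows: R1, R2, R5, R6
Weighted sum = 2774000
Sum of weights = 550 + 315 + 231 + 591 = 1687
Weighted mean = 2774000 / 1687 = 1644.3391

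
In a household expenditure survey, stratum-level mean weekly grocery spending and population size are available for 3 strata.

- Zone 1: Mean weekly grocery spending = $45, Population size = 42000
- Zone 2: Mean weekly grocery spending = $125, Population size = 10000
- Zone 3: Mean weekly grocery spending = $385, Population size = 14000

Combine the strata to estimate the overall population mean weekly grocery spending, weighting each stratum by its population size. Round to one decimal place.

129.2

Σ Nₕ·x̄ₕ = 45×42000 + 125×10000 + 385×14000
  = 1890000 + 1250000 + 5390000 = 8530000
Σ Nₕ = 66000
Overall mean = 8530000 / 66000 = 129.24242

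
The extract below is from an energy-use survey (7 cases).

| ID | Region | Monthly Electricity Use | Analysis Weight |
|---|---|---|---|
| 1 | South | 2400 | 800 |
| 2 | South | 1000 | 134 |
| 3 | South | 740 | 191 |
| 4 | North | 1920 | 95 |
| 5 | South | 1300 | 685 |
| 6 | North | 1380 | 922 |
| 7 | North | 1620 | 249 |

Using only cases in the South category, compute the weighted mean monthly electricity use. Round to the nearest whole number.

South rows: 1, 2, 3, 5
Weighted sum = 2400×800 + 1000×134 + 740×191 + 1300×685
  = 1920000 + 134000 + 141340 + 890500 = 3085840
Sum of weights = 800 + 134 + 191 + 685 = 1810
Weighted mean = 3085840 / 1810 = 1704.884

1705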